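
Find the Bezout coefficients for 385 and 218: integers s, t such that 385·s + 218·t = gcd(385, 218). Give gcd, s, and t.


Euclidean algorithm on (385, 218) — divide until remainder is 0:
  385 = 1 · 218 + 167
  218 = 1 · 167 + 51
  167 = 3 · 51 + 14
  51 = 3 · 14 + 9
  14 = 1 · 9 + 5
  9 = 1 · 5 + 4
  5 = 1 · 4 + 1
  4 = 4 · 1 + 0
gcd(385, 218) = 1.
Track Bezout coefficients alongside the remainders: start with r₀ = 385 = a·1 + b·0 (s = 1, t = 0) and r₁ = 218 = a·0 + b·1 (s = 0, t = 1); each new remainder r_{k+1} = r_{k-1} − q_k·r_k inherits s_{k+1} = s_{k-1} − q_k·s_k, t_{k+1} = t_{k-1} − q_k·t_k, so r_k = a·s_k + b·t_k at every step:
  q = 1: r = 167, s = 1 − 1·0 = 1, t = 0 − 1·1 = -1  (check: 385·1 + 218·(-1) = 167)
  q = 1: r = 51, s = 0 − 1·1 = -1, t = 1 − 1·(-1) = 2  (check: 385·(-1) + 218·2 = 51)
  q = 3: r = 14, s = 1 − 3·(-1) = 4, t = -1 − 3·2 = -7  (check: 385·4 + 218·(-7) = 14)
  q = 3: r = 9, s = -1 − 3·4 = -13, t = 2 − 3·(-7) = 23  (check: 385·(-13) + 218·23 = 9)
  q = 1: r = 5, s = 4 − 1·(-13) = 17, t = -7 − 1·23 = -30  (check: 385·17 + 218·(-30) = 5)
  q = 1: r = 4, s = -13 − 1·17 = -30, t = 23 − 1·(-30) = 53  (check: 385·(-30) + 218·53 = 4)
  q = 1: r = 1, s = 17 − 1·(-30) = 47, t = -30 − 1·53 = -83  (check: 385·47 + 218·(-83) = 1)
The row with r = 1 (the gcd) gives the Bezout coefficients s = 47, t = -83.
Result: 385 · (47) + 218 · (-83) = 1.

gcd(385, 218) = 1; s = 47, t = -83 (check: 385·47 + 218·(-83) = 1).


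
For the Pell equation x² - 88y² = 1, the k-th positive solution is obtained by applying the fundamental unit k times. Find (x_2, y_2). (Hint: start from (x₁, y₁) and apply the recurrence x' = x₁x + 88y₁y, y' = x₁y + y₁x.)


Step 1: Find the fundamental solution (x₁, y₁) of x² - 88y² = 1.
  Expand √88 as a continued fraction. a₀ = ⌊√88⌋ = 9; iterate m_{k+1} = d_k·a_k − m_k, d_{k+1} = (88 − m_{k+1}²)/d_k, a_{k+1} = ⌊(a₀ + m_{k+1})/d_{k+1}⌋ (starting m₀ = 0, d₀ = 1), with convergents p_k = a_k·p_{k-1} + p_{k-2}, q_k = a_k·q_{k-1} + q_{k-2} (p₋₁ = 1, q₋₁ = 0):
  k = 0: a₀ = 9; p₀/q₀ = 9/1; p₀² − 88·q₀² = 81 − 88 = -7.
  k = 1: m = 9, d = 7, a = ⌊(9 + 9)/7⌋ = 2; p/q = (2·9 + 1)/(2·1 + 0) = 19/2; p² − 88·q² = 361 − 352 = 9.
  k = 2: m = 5, d = 9, a = ⌊(9 + 5)/9⌋ = 1; p/q = (1·19 + 9)/(1·2 + 1) = 28/3; p² − 88·q² = 784 − 792 = -8.
  k = 3: m = 4, d = 8, a = ⌊(9 + 4)/8⌋ = 1; p/q = (1·28 + 19)/(1·3 + 2) = 47/5; p² − 88·q² = 2209 − 2200 = 9.
  k = 4: m = 4, d = 9, a = ⌊(9 + 4)/9⌋ = 1; p/q = (1·47 + 28)/(1·5 + 3) = 75/8; p² − 88·q² = 5625 − 5632 = -7.
  k = 5: m = 5, d = 7, a = ⌊(9 + 5)/7⌋ = 2; p/q = (2·75 + 47)/(2·8 + 5) = 197/21; p² − 88·q² = 38809 − 38808 = 1.
  The first convergent with p² − 88·q² = 1 gives the fundamental solution (x₁, y₁) = (197, 21).
Step 2: Apply the recurrence (x_{n+1}, y_{n+1}) = (x₁x_n + 88y₁y_n, x₁y_n + y₁x_n) repeatedly.
  From (x_1, y_1) = (197, 21): x_2 = 197·197 + 88·21·21 = 77617; y_2 = 197·21 + 21·197 = 8274.
Step 3: Verify x_2² - 88·y_2² = 6024398689 - 6024398688 = 1 (should be 1). ✓

(x_1, y_1) = (197, 21); (x_2, y_2) = (77617, 8274).


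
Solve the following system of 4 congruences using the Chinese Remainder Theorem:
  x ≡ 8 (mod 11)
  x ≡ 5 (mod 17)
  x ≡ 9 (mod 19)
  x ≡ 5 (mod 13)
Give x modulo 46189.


Product of moduli M = 11 · 17 · 19 · 13 = 46189.
Merge one congruence at a time:
  Start: x ≡ 8 (mod 11).
  Combine with x ≡ 5 (mod 17); new modulus lcm = 187.
    Write x = 8 + 11·t and substitute into x ≡ 5 (mod 17): 11·t ≡ 5 − 8 = -3 (mod 17).
    Reduce coefficients mod 17: 11·t ≡ 14 (mod 17).
    The inverse of 11 mod 17 is 14 (since 11·14 = 154 = 9·17 + 1), so t ≡ 14·14 = 196 ≡ 9 (mod 17).
    Then x = 8 + 11·9 = 107, valid modulo lcm(11, 17) = 187: x ≡ 107 (mod 187).
  Combine with x ≡ 9 (mod 19); new modulus lcm = 3553.
    Write x = 107 + 187·t and substitute into x ≡ 9 (mod 19): 187·t ≡ 9 − 107 = -98 (mod 19).
    Reduce coefficients mod 19: 16·t ≡ 16 (mod 19).
    The inverse of 16 mod 19 is 6 (since 16·6 = 96 = 5·19 + 1), so t ≡ 6·16 = 96 ≡ 1 (mod 19).
    Then x = 107 + 187·1 = 294, valid modulo lcm(187, 19) = 3553: x ≡ 294 (mod 3553).
  Combine with x ≡ 5 (mod 13); new modulus lcm = 46189.
    Write x = 294 + 3553·t and substitute into x ≡ 5 (mod 13): 3553·t ≡ 5 − 294 = -289 (mod 13).
    Reduce coefficients mod 13: 4·t ≡ 10 (mod 13).
    The inverse of 4 mod 13 is 10 (since 4·10 = 40 = 3·13 + 1), so t ≡ 10·10 = 100 ≡ 9 (mod 13).
    Then x = 294 + 3553·9 = 32271, valid modulo lcm(3553, 13) = 46189: x ≡ 32271 (mod 46189).
Verify against each original: 32271 mod 11 = 8, 32271 mod 17 = 5, 32271 mod 19 = 9, 32271 mod 13 = 5.

x ≡ 32271 (mod 46189).


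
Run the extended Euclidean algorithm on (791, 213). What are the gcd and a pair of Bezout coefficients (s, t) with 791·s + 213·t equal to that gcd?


Euclidean algorithm on (791, 213) — divide until remainder is 0:
  791 = 3 · 213 + 152
  213 = 1 · 152 + 61
  152 = 2 · 61 + 30
  61 = 2 · 30 + 1
  30 = 30 · 1 + 0
gcd(791, 213) = 1.
Track Bezout coefficients alongside the remainders: start with r₀ = 791 = a·1 + b·0 (s = 1, t = 0) and r₁ = 213 = a·0 + b·1 (s = 0, t = 1); each new remainder r_{k+1} = r_{k-1} − q_k·r_k inherits s_{k+1} = s_{k-1} − q_k·s_k, t_{k+1} = t_{k-1} − q_k·t_k, so r_k = a·s_k + b·t_k at every step:
  q = 3: r = 152, s = 1 − 3·0 = 1, t = 0 − 3·1 = -3  (check: 791·1 + 213·(-3) = 152)
  q = 1: r = 61, s = 0 − 1·1 = -1, t = 1 − 1·(-3) = 4  (check: 791·(-1) + 213·4 = 61)
  q = 2: r = 30, s = 1 − 2·(-1) = 3, t = -3 − 2·4 = -11  (check: 791·3 + 213·(-11) = 30)
  q = 2: r = 1, s = -1 − 2·3 = -7, t = 4 − 2·(-11) = 26  (check: 791·(-7) + 213·26 = 1)
The row with r = 1 (the gcd) gives the Bezout coefficients s = -7, t = 26.
Result: 791 · (-7) + 213 · (26) = 1.

gcd(791, 213) = 1; s = -7, t = 26 (check: 791·(-7) + 213·26 = 1).


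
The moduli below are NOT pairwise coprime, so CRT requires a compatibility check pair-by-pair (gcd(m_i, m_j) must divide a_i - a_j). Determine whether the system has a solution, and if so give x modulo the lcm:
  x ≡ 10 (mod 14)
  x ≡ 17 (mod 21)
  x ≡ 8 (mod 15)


Moduli 14, 21, 15 are not pairwise coprime, so CRT works modulo lcm(m_i) when all pairwise compatibility conditions hold.
Pairwise compatibility: gcd(m_i, m_j) must divide a_i - a_j for every pair.
Merge one congruence at a time:
  Start: x ≡ 10 (mod 14).
  Combine with x ≡ 17 (mod 21): gcd(14, 21) = 7; 17 - 10 = 7, which IS divisible by 7, so compatible.
    Write x = 10 + 14·t and substitute into x ≡ 17 (mod 21): 14·t ≡ 17 − 10 = 7 (mod 21).
    Divide the congruence (and modulus) by g = 7: 2·t ≡ 1 (mod 3).
    The inverse of 2 mod 3 is 2 (since 2·2 = 4 = 1·3 + 1), so t ≡ 2·1 = 2 ≡ 2 (mod 3).
    Then x = 10 + 14·2 = 38, valid modulo lcm(14, 21) = 42: x ≡ 38 (mod 42).
  Combine with x ≡ 8 (mod 15): gcd(42, 15) = 3; 8 - 38 = -30, which IS divisible by 3, so compatible.
    Write x = 38 + 42·t and substitute into x ≡ 8 (mod 15): 42·t ≡ 8 − 38 = -30 (mod 15).
    Divide the congruence (and modulus) by g = 3: 14·t ≡ -10 (mod 5).
    Reduce coefficients mod 5: 4·t ≡ 0 (mod 5).
    The inverse of 4 mod 5 is 4 (since 4·4 = 16 = 3·5 + 1), so t ≡ 4·0 = 0 ≡ 0 (mod 5).
    Then x = 38 + 42·0 = 38, valid modulo lcm(42, 15) = 210: x ≡ 38 (mod 210).
Verify: 38 mod 14 = 10, 38 mod 21 = 17, 38 mod 15 = 8.

x ≡ 38 (mod 210).


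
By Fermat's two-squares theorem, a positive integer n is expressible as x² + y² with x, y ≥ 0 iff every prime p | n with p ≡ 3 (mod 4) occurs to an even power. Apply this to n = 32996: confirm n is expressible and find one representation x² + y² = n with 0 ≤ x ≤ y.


Step 1: Factor n = 32996 = 2^2 · 73 · 113.
Step 2: Check the mod-4 condition on each prime factor: 2 = 2 (special); 73 ≡ 1 (mod 4), exponent 1; 113 ≡ 1 (mod 4), exponent 1.
All primes ≡ 3 (mod 4) appear to even exponent (or don't appear), so by the two-squares theorem n IS expressible as a sum of two squares.
Step 3: Build a representation. Group n = k² · m with k = 2 and m = 73 · 113 = 8249 (a product of primes ≡ 1 (mod 4)); a representation of m scales to one of n via (k·x)² + (k·y)² = k²(x² + y²). Each prime p ≡ 1 (mod 4) is itself a sum of two squares; find a² by testing p − a² for a perfect square:
  73: 73 − 1² = 72, 73 − 2² = 69, 73 − 3² = 64 = 8² ⇒ 73 = 3² + 8².
  113: 113 − 1² = 112, 113 − 2² = 109, 113 − 3² = 104, 113 − 4² = 97, 113 − 5² = 88, 113 − 6² = 77, 113 − 7² = 64 = 8² ⇒ 113 = 7² + 8².
  Combine using the Brahmagupta–Fibonacci identity (a² + b²)(c² + d²) = (ac − bd)² + (ad + bc)² = (ac + bd)² + (ad − bc)²:
  73 · 113 = 8249: from (3² + 8²)(7² + 8²), take (3·7 − 8·8, 3·8 + 8·7) = (21 − 64, 24 + 56) = (-43, 80); dropping signs (only squares matter) gives (43, 80); check 43² + 80² = 1849 + 6400 = 8249 ✓.
  Scale by k = 2: (2·43, 2·80) = (86, 160).
Step 4: Order so x ≤ y and verify: 86² + 160² = 7396 + 25600 = 32996 = n. ✓

n = 32996 = 86² + 160² (one valid representation with x ≤ y).


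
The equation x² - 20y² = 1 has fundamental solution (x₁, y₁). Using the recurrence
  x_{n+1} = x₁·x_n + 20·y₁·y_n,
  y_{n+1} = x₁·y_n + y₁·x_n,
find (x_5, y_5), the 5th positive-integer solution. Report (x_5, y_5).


Step 1: Find the fundamental solution (x₁, y₁) of x² - 20y² = 1.
  Expand √20 as a continued fraction. a₀ = ⌊√20⌋ = 4; iterate m_{k+1} = d_k·a_k − m_k, d_{k+1} = (20 − m_{k+1}²)/d_k, a_{k+1} = ⌊(a₀ + m_{k+1})/d_{k+1}⌋ (starting m₀ = 0, d₀ = 1), with convergents p_k = a_k·p_{k-1} + p_{k-2}, q_k = a_k·q_{k-1} + q_{k-2} (p₋₁ = 1, q₋₁ = 0):
  k = 0: a₀ = 4; p₀/q₀ = 4/1; p₀² − 20·q₀² = 16 − 20 = -4.
  k = 1: m = 4, d = 4, a = ⌊(4 + 4)/4⌋ = 2; p/q = (2·4 + 1)/(2·1 + 0) = 9/2; p² − 20·q² = 81 − 80 = 1.
  The first convergent with p² − 20·q² = 1 gives the fundamental solution (x₁, y₁) = (9, 2).
Step 2: Apply the recurrence (x_{n+1}, y_{n+1}) = (x₁x_n + 20y₁y_n, x₁y_n + y₁x_n) repeatedly.
  From (x_1, y_1) = (9, 2): x_2 = 9·9 + 20·2·2 = 161; y_2 = 9·2 + 2·9 = 36.
  From (x_2, y_2) = (161, 36): x_3 = 9·161 + 20·2·36 = 2889; y_3 = 9·36 + 2·161 = 646.
  From (x_3, y_3) = (2889, 646): x_4 = 9·2889 + 20·2·646 = 51841; y_4 = 9·646 + 2·2889 = 11592.
  From (x_4, y_4) = (51841, 11592): x_5 = 9·51841 + 20·2·11592 = 930249; y_5 = 9·11592 + 2·51841 = 208010.
Step 3: Verify x_5² - 20·y_5² = 865363202001 - 865363202000 = 1 (should be 1). ✓

(x_1, y_1) = (9, 2); (x_5, y_5) = (930249, 208010).


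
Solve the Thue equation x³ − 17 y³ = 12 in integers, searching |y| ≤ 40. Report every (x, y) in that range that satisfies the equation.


The equation is x³ - 17y³ = 12. For fixed y, x³ = 17·y³ + 12, so a solution requires the RHS to be a perfect cube.
Strategy: iterate y from -40 to 40, compute RHS = 17·y³ + 12, and check whether it is a (positive or negative) perfect cube.
Check small values of y:
  y = 0: RHS = 12 is not a perfect cube.
  y = 1: RHS = 29 is not a perfect cube.
  y = -1: RHS = -5 is not a perfect cube.
  y = 2: RHS = 148 is not a perfect cube.
  y = -2: RHS = -124 is not a perfect cube.
  y = 3: RHS = 471 is not a perfect cube.
  y = -3: RHS = -447 is not a perfect cube.
Continuing the search up to |y| = 40 finds no solutions either.
No (x, y) in the scanned range satisfies the equation.

No integer solutions with |y| ≤ 40.


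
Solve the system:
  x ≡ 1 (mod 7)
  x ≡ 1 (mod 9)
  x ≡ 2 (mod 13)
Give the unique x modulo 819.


Moduli 7, 9, 13 are pairwise coprime; by CRT there is a unique solution modulo M = 7 · 9 · 13 = 819.
Solve pairwise, accumulating the modulus:
  Start with x ≡ 1 (mod 7).
  Combine with x ≡ 1 (mod 9): since gcd(7, 9) = 1, we get a unique residue mod 63.
    Write x = 1 + 7·t and substitute into x ≡ 1 (mod 9): 7·t ≡ 1 − 1 = 0 (mod 9).
    The inverse of 7 mod 9 is 4 (since 7·4 = 28 = 3·9 + 1), so t ≡ 4·0 = 0 ≡ 0 (mod 9).
    Then x = 1 + 7·0 = 1, valid modulo lcm(7, 9) = 63: x ≡ 1 (mod 63).
  Combine with x ≡ 2 (mod 13): since gcd(63, 13) = 1, we get a unique residue mod 819.
    Write x = 1 + 63·t and substitute into x ≡ 2 (mod 13): 63·t ≡ 2 − 1 = 1 (mod 13).
    Reduce coefficients mod 13: 11·t ≡ 1 (mod 13).
    The inverse of 11 mod 13 is 6 (since 11·6 = 66 = 5·13 + 1), so t ≡ 6·1 = 6 ≡ 6 (mod 13).
    Then x = 1 + 63·6 = 379, valid modulo lcm(63, 13) = 819: x ≡ 379 (mod 819).
Verify: 379 mod 7 = 1 ✓, 379 mod 9 = 1 ✓, 379 mod 13 = 2 ✓.

x ≡ 379 (mod 819).


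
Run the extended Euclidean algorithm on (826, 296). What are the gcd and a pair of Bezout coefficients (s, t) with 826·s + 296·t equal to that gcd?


Euclidean algorithm on (826, 296) — divide until remainder is 0:
  826 = 2 · 296 + 234
  296 = 1 · 234 + 62
  234 = 3 · 62 + 48
  62 = 1 · 48 + 14
  48 = 3 · 14 + 6
  14 = 2 · 6 + 2
  6 = 3 · 2 + 0
gcd(826, 296) = 2.
Track Bezout coefficients alongside the remainders: start with r₀ = 826 = a·1 + b·0 (s = 1, t = 0) and r₁ = 296 = a·0 + b·1 (s = 0, t = 1); each new remainder r_{k+1} = r_{k-1} − q_k·r_k inherits s_{k+1} = s_{k-1} − q_k·s_k, t_{k+1} = t_{k-1} − q_k·t_k, so r_k = a·s_k + b·t_k at every step:
  q = 2: r = 234, s = 1 − 2·0 = 1, t = 0 − 2·1 = -2  (check: 826·1 + 296·(-2) = 234)
  q = 1: r = 62, s = 0 − 1·1 = -1, t = 1 − 1·(-2) = 3  (check: 826·(-1) + 296·3 = 62)
  q = 3: r = 48, s = 1 − 3·(-1) = 4, t = -2 − 3·3 = -11  (check: 826·4 + 296·(-11) = 48)
  q = 1: r = 14, s = -1 − 1·4 = -5, t = 3 − 1·(-11) = 14  (check: 826·(-5) + 296·14 = 14)
  q = 3: r = 6, s = 4 − 3·(-5) = 19, t = -11 − 3·14 = -53  (check: 826·19 + 296·(-53) = 6)
  q = 2: r = 2, s = -5 − 2·19 = -43, t = 14 − 2·(-53) = 120  (check: 826·(-43) + 296·120 = 2)
The row with r = 2 (the gcd) gives the Bezout coefficients s = -43, t = 120.
Result: 826 · (-43) + 296 · (120) = 2.

gcd(826, 296) = 2; s = -43, t = 120 (check: 826·(-43) + 296·120 = 2).


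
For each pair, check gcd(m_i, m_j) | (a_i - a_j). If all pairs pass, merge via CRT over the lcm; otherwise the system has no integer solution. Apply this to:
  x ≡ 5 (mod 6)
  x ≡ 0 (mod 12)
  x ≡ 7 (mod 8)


Moduli 6, 12, 8 are not pairwise coprime, so CRT works modulo lcm(m_i) when all pairwise compatibility conditions hold.
Pairwise compatibility: gcd(m_i, m_j) must divide a_i - a_j for every pair.
Merge one congruence at a time:
  Start: x ≡ 5 (mod 6).
  Combine with x ≡ 0 (mod 12): gcd(6, 12) = 6, and 0 - 5 = -5 is NOT divisible by 6.
    ⇒ system is inconsistent (no integer solution).

No solution (the system is inconsistent).


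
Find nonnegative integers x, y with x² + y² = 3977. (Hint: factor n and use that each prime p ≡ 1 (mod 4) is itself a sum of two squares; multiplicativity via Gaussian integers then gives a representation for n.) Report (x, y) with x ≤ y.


Step 1: Factor n = 3977 = 41 · 97.
Step 2: Check the mod-4 condition on each prime factor: 41 ≡ 1 (mod 4), exponent 1; 97 ≡ 1 (mod 4), exponent 1.
All primes ≡ 3 (mod 4) appear to even exponent (or don't appear), so by the two-squares theorem n IS expressible as a sum of two squares.
Step 3: Build a representation. Here n = 41 · 97 is a product of primes ≡ 1 (mod 4). Each prime p ≡ 1 (mod 4) is itself a sum of two squares; find a² by testing p − a² for a perfect square:
  41: 41 − 1² = 40, 41 − 2² = 37, 41 − 3² = 32, 41 − 4² = 25 = 5² ⇒ 41 = 4² + 5².
  97: 97 − 1² = 96, 97 − 2² = 93, 97 − 3² = 88, 97 − 4² = 81 = 9² ⇒ 97 = 4² + 9².
  Combine using the Brahmagupta–Fibonacci identity (a² + b²)(c² + d²) = (ac − bd)² + (ad + bc)² = (ac + bd)² + (ad − bc)²:
  41 · 97 = 3977: from (4² + 5²)(4² + 9²), take (4·4 − 5·9, 4·9 + 5·4) = (16 − 45, 36 + 20) = (-29, 56); dropping signs (only squares matter) gives (29, 56); check 29² + 56² = 841 + 3136 = 3977 ✓.
Step 4: Order so x ≤ y and verify: 29² + 56² = 841 + 3136 = 3977 = n. ✓

n = 3977 = 29² + 56² (one valid representation with x ≤ y).


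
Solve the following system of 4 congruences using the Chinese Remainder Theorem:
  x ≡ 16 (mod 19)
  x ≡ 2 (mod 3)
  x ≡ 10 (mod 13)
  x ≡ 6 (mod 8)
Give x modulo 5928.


Product of moduli M = 19 · 3 · 13 · 8 = 5928.
Merge one congruence at a time:
  Start: x ≡ 16 (mod 19).
  Combine with x ≡ 2 (mod 3); new modulus lcm = 57.
    Write x = 16 + 19·t and substitute into x ≡ 2 (mod 3): 19·t ≡ 2 − 16 = -14 (mod 3).
    Reduce coefficients mod 3: 1·t ≡ 1 (mod 3).
    So t ≡ 1 (mod 3).
    Then x = 16 + 19·1 = 35, valid modulo lcm(19, 3) = 57: x ≡ 35 (mod 57).
  Combine with x ≡ 10 (mod 13); new modulus lcm = 741.
    Write x = 35 + 57·t and substitute into x ≡ 10 (mod 13): 57·t ≡ 10 − 35 = -25 (mod 13).
    Reduce coefficients mod 13: 5·t ≡ 1 (mod 13).
    The inverse of 5 mod 13 is 8 (since 5·8 = 40 = 3·13 + 1), so t ≡ 8·1 = 8 ≡ 8 (mod 13).
    Then x = 35 + 57·8 = 491, valid modulo lcm(57, 13) = 741: x ≡ 491 (mod 741).
  Combine with x ≡ 6 (mod 8); new modulus lcm = 5928.
    Write x = 491 + 741·t and substitute into x ≡ 6 (mod 8): 741·t ≡ 6 − 491 = -485 (mod 8).
    Reduce coefficients mod 8: 5·t ≡ 3 (mod 8).
    The inverse of 5 mod 8 is 5 (since 5·5 = 25 = 3·8 + 1), so t ≡ 5·3 = 15 ≡ 7 (mod 8).
    Then x = 491 + 741·7 = 5678, valid modulo lcm(741, 8) = 5928: x ≡ 5678 (mod 5928).
Verify against each original: 5678 mod 19 = 16, 5678 mod 3 = 2, 5678 mod 13 = 10, 5678 mod 8 = 6.

x ≡ 5678 (mod 5928).


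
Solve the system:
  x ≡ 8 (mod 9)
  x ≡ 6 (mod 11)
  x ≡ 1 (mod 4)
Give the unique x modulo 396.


Moduli 9, 11, 4 are pairwise coprime; by CRT there is a unique solution modulo M = 9 · 11 · 4 = 396.
Solve pairwise, accumulating the modulus:
  Start with x ≡ 8 (mod 9).
  Combine with x ≡ 6 (mod 11): since gcd(9, 11) = 1, we get a unique residue mod 99.
    Write x = 8 + 9·t and substitute into x ≡ 6 (mod 11): 9·t ≡ 6 − 8 = -2 (mod 11).
    Reduce coefficients mod 11: 9·t ≡ 9 (mod 11).
    The inverse of 9 mod 11 is 5 (since 9·5 = 45 = 4·11 + 1), so t ≡ 5·9 = 45 ≡ 1 (mod 11).
    Then x = 8 + 9·1 = 17, valid modulo lcm(9, 11) = 99: x ≡ 17 (mod 99).
  Combine with x ≡ 1 (mod 4): since gcd(99, 4) = 1, we get a unique residue mod 396.
    Write x = 17 + 99·t and substitute into x ≡ 1 (mod 4): 99·t ≡ 1 − 17 = -16 (mod 4).
    Reduce coefficients mod 4: 3·t ≡ 0 (mod 4).
    The inverse of 3 mod 4 is 3 (since 3·3 = 9 = 2·4 + 1), so t ≡ 3·0 = 0 ≡ 0 (mod 4).
    Then x = 17 + 99·0 = 17, valid modulo lcm(99, 4) = 396: x ≡ 17 (mod 396).
Verify: 17 mod 9 = 8 ✓, 17 mod 11 = 6 ✓, 17 mod 4 = 1 ✓.

x ≡ 17 (mod 396).


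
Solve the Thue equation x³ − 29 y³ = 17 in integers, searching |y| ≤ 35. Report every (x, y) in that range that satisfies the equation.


The equation is x³ - 29y³ = 17. For fixed y, x³ = 29·y³ + 17, so a solution requires the RHS to be a perfect cube.
Strategy: iterate y from -35 to 35, compute RHS = 29·y³ + 17, and check whether it is a (positive or negative) perfect cube.
Check small values of y:
  y = 0: RHS = 17 is not a perfect cube.
  y = 1: RHS = 46 is not a perfect cube.
  y = -1: RHS = -12 is not a perfect cube.
  y = 2: RHS = 249 is not a perfect cube.
  y = -2: RHS = -215 is not a perfect cube.
  y = 3: RHS = 800 is not a perfect cube.
  y = -3: RHS = -766 is not a perfect cube.
Continuing the search up to |y| = 35 finds no solutions either.
No (x, y) in the scanned range satisfies the equation.

No integer solutions with |y| ≤ 35.


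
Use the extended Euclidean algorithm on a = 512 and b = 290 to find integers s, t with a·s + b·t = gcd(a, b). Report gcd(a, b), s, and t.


Euclidean algorithm on (512, 290) — divide until remainder is 0:
  512 = 1 · 290 + 222
  290 = 1 · 222 + 68
  222 = 3 · 68 + 18
  68 = 3 · 18 + 14
  18 = 1 · 14 + 4
  14 = 3 · 4 + 2
  4 = 2 · 2 + 0
gcd(512, 290) = 2.
Track Bezout coefficients alongside the remainders: start with r₀ = 512 = a·1 + b·0 (s = 1, t = 0) and r₁ = 290 = a·0 + b·1 (s = 0, t = 1); each new remainder r_{k+1} = r_{k-1} − q_k·r_k inherits s_{k+1} = s_{k-1} − q_k·s_k, t_{k+1} = t_{k-1} − q_k·t_k, so r_k = a·s_k + b·t_k at every step:
  q = 1: r = 222, s = 1 − 1·0 = 1, t = 0 − 1·1 = -1  (check: 512·1 + 290·(-1) = 222)
  q = 1: r = 68, s = 0 − 1·1 = -1, t = 1 − 1·(-1) = 2  (check: 512·(-1) + 290·2 = 68)
  q = 3: r = 18, s = 1 − 3·(-1) = 4, t = -1 − 3·2 = -7  (check: 512·4 + 290·(-7) = 18)
  q = 3: r = 14, s = -1 − 3·4 = -13, t = 2 − 3·(-7) = 23  (check: 512·(-13) + 290·23 = 14)
  q = 1: r = 4, s = 4 − 1·(-13) = 17, t = -7 − 1·23 = -30  (check: 512·17 + 290·(-30) = 4)
  q = 3: r = 2, s = -13 − 3·17 = -64, t = 23 − 3·(-30) = 113  (check: 512·(-64) + 290·113 = 2)
The row with r = 2 (the gcd) gives the Bezout coefficients s = -64, t = 113.
Result: 512 · (-64) + 290 · (113) = 2.

gcd(512, 290) = 2; s = -64, t = 113 (check: 512·(-64) + 290·113 = 2).


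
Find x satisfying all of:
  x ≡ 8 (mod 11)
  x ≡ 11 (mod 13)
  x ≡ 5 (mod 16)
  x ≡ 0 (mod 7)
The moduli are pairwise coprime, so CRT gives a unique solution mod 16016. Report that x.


Product of moduli M = 11 · 13 · 16 · 7 = 16016.
Merge one congruence at a time:
  Start: x ≡ 8 (mod 11).
  Combine with x ≡ 11 (mod 13); new modulus lcm = 143.
    Write x = 8 + 11·t and substitute into x ≡ 11 (mod 13): 11·t ≡ 11 − 8 = 3 (mod 13).
    The inverse of 11 mod 13 is 6 (since 11·6 = 66 = 5·13 + 1), so t ≡ 6·3 = 18 ≡ 5 (mod 13).
    Then x = 8 + 11·5 = 63, valid modulo lcm(11, 13) = 143: x ≡ 63 (mod 143).
  Combine with x ≡ 5 (mod 16); new modulus lcm = 2288.
    Write x = 63 + 143·t and substitute into x ≡ 5 (mod 16): 143·t ≡ 5 − 63 = -58 (mod 16).
    Reduce coefficients mod 16: 15·t ≡ 6 (mod 16).
    The inverse of 15 mod 16 is 15 (since 15·15 = 225 = 14·16 + 1), so t ≡ 15·6 = 90 ≡ 10 (mod 16).
    Then x = 63 + 143·10 = 1493, valid modulo lcm(143, 16) = 2288: x ≡ 1493 (mod 2288).
  Combine with x ≡ 0 (mod 7); new modulus lcm = 16016.
    Write x = 1493 + 2288·t and substitute into x ≡ 0 (mod 7): 2288·t ≡ 0 − 1493 = -1493 (mod 7).
    Reduce coefficients mod 7: 6·t ≡ 5 (mod 7).
    The inverse of 6 mod 7 is 6 (since 6·6 = 36 = 5·7 + 1), so t ≡ 6·5 = 30 ≡ 2 (mod 7).
    Then x = 1493 + 2288·2 = 6069, valid modulo lcm(2288, 7) = 16016: x ≡ 6069 (mod 16016).
Verify against each original: 6069 mod 11 = 8, 6069 mod 13 = 11, 6069 mod 16 = 5, 6069 mod 7 = 0.

x ≡ 6069 (mod 16016).


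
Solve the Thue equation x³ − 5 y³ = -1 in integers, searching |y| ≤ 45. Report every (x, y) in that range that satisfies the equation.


The equation is x³ - 5y³ = -1. For fixed y, x³ = 5·y³ − 1, so a solution requires the RHS to be a perfect cube.
Strategy: iterate y from -45 to 45, compute RHS = 5·y³ − 1, and check whether it is a (positive or negative) perfect cube.
Check small values of y:
  y = 0: RHS = -1 = (-1)³ ⇒ x = -1 works.
  y = 1: RHS = 4 is not a perfect cube.
  y = -1: RHS = -6 is not a perfect cube.
  y = 2: RHS = 39 is not a perfect cube.
  y = -2: RHS = -41 is not a perfect cube.
  y = 3: RHS = 134 is not a perfect cube.
  y = -3: RHS = -136 is not a perfect cube.
Continuing the search up to |y| = 45 finds no further solutions beyond those listed.
Collected solutions: (-1, 0).

Solutions (with |y| ≤ 45): (-1, 0).


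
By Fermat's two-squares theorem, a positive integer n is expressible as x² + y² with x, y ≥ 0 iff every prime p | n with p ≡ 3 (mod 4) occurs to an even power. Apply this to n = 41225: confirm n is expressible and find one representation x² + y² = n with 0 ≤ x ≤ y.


Step 1: Factor n = 41225 = 5^2 · 17 · 97.
Step 2: Check the mod-4 condition on each prime factor: 5 ≡ 1 (mod 4), exponent 2; 17 ≡ 1 (mod 4), exponent 1; 97 ≡ 1 (mod 4), exponent 1.
All primes ≡ 3 (mod 4) appear to even exponent (or don't appear), so by the two-squares theorem n IS expressible as a sum of two squares.
Step 3: Build a representation. Group n = k² · m with k = 5 and m = 17 · 97 = 1649 (a product of primes ≡ 1 (mod 4)); a representation of m scales to one of n via (k·x)² + (k·y)² = k²(x² + y²). Each prime p ≡ 1 (mod 4) is itself a sum of two squares; find a² by testing p − a² for a perfect square:
  17: 17 − 1² = 16 = 4² ⇒ 17 = 1² + 4².
  97: 97 − 1² = 96, 97 − 2² = 93, 97 − 3² = 88, 97 − 4² = 81 = 9² ⇒ 97 = 4² + 9².
  Combine using the Brahmagupta–Fibonacci identity (a² + b²)(c² + d²) = (ac − bd)² + (ad + bc)² = (ac + bd)² + (ad − bc)²:
  17 · 97 = 1649: from (1² + 4²)(4² + 9²), take (1·4 − 4·9, 1·9 + 4·4) = (4 − 36, 9 + 16) = (-32, 25); dropping signs (only squares matter) gives (32, 25); check 32² + 25² = 1024 + 625 = 1649 ✓.
  Scale by k = 5: (5·32, 5·25) = (160, 125).
Step 4: Order so x ≤ y and verify: 125² + 160² = 15625 + 25600 = 41225 = n. ✓

n = 41225 = 125² + 160² (one valid representation with x ≤ y).


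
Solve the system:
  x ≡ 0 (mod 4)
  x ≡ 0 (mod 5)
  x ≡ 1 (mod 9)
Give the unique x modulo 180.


Moduli 4, 5, 9 are pairwise coprime; by CRT there is a unique solution modulo M = 4 · 5 · 9 = 180.
Solve pairwise, accumulating the modulus:
  Start with x ≡ 0 (mod 4).
  Combine with x ≡ 0 (mod 5): since gcd(4, 5) = 1, we get a unique residue mod 20.
    Write x = 0 + 4·t and substitute into x ≡ 0 (mod 5): 4·t ≡ 0 − 0 = 0 (mod 5).
    The inverse of 4 mod 5 is 4 (since 4·4 = 16 = 3·5 + 1), so t ≡ 4·0 = 0 ≡ 0 (mod 5).
    Then x = 0 + 4·0 = 0, valid modulo lcm(4, 5) = 20: x ≡ 0 (mod 20).
  Combine with x ≡ 1 (mod 9): since gcd(20, 9) = 1, we get a unique residue mod 180.
    Write x = 0 + 20·t and substitute into x ≡ 1 (mod 9): 20·t ≡ 1 − 0 = 1 (mod 9).
    Reduce coefficients mod 9: 2·t ≡ 1 (mod 9).
    The inverse of 2 mod 9 is 5 (since 2·5 = 10 = 1·9 + 1), so t ≡ 5·1 = 5 ≡ 5 (mod 9).
    Then x = 0 + 20·5 = 100, valid modulo lcm(20, 9) = 180: x ≡ 100 (mod 180).
Verify: 100 mod 4 = 0 ✓, 100 mod 5 = 0 ✓, 100 mod 9 = 1 ✓.

x ≡ 100 (mod 180).


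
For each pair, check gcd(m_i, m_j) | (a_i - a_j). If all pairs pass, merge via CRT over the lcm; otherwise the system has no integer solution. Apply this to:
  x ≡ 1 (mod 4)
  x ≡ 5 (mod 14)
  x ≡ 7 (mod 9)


Moduli 4, 14, 9 are not pairwise coprime, so CRT works modulo lcm(m_i) when all pairwise compatibility conditions hold.
Pairwise compatibility: gcd(m_i, m_j) must divide a_i - a_j for every pair.
Merge one congruence at a time:
  Start: x ≡ 1 (mod 4).
  Combine with x ≡ 5 (mod 14): gcd(4, 14) = 2; 5 - 1 = 4, which IS divisible by 2, so compatible.
    Write x = 1 + 4·t and substitute into x ≡ 5 (mod 14): 4·t ≡ 5 − 1 = 4 (mod 14).
    Divide the congruence (and modulus) by g = 2: 2·t ≡ 2 (mod 7).
    The inverse of 2 mod 7 is 4 (since 2·4 = 8 = 1·7 + 1), so t ≡ 4·2 = 8 ≡ 1 (mod 7).
    Then x = 1 + 4·1 = 5, valid modulo lcm(4, 14) = 28: x ≡ 5 (mod 28).
  Combine with x ≡ 7 (mod 9): gcd(28, 9) = 1; 7 - 5 = 2, which IS divisible by 1, so compatible.
    Write x = 5 + 28·t and substitute into x ≡ 7 (mod 9): 28·t ≡ 7 − 5 = 2 (mod 9).
    Reduce coefficients mod 9: 1·t ≡ 2 (mod 9).
    So t ≡ 2 (mod 9).
    Then x = 5 + 28·2 = 61, valid modulo lcm(28, 9) = 252: x ≡ 61 (mod 252).
Verify: 61 mod 4 = 1, 61 mod 14 = 5, 61 mod 9 = 7.

x ≡ 61 (mod 252).


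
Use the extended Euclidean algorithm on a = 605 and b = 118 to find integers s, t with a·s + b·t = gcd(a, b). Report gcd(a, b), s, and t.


Euclidean algorithm on (605, 118) — divide until remainder is 0:
  605 = 5 · 118 + 15
  118 = 7 · 15 + 13
  15 = 1 · 13 + 2
  13 = 6 · 2 + 1
  2 = 2 · 1 + 0
gcd(605, 118) = 1.
Track Bezout coefficients alongside the remainders: start with r₀ = 605 = a·1 + b·0 (s = 1, t = 0) and r₁ = 118 = a·0 + b·1 (s = 0, t = 1); each new remainder r_{k+1} = r_{k-1} − q_k·r_k inherits s_{k+1} = s_{k-1} − q_k·s_k, t_{k+1} = t_{k-1} − q_k·t_k, so r_k = a·s_k + b·t_k at every step:
  q = 5: r = 15, s = 1 − 5·0 = 1, t = 0 − 5·1 = -5  (check: 605·1 + 118·(-5) = 15)
  q = 7: r = 13, s = 0 − 7·1 = -7, t = 1 − 7·(-5) = 36  (check: 605·(-7) + 118·36 = 13)
  q = 1: r = 2, s = 1 − 1·(-7) = 8, t = -5 − 1·36 = -41  (check: 605·8 + 118·(-41) = 2)
  q = 6: r = 1, s = -7 − 6·8 = -55, t = 36 − 6·(-41) = 282  (check: 605·(-55) + 118·282 = 1)
The row with r = 1 (the gcd) gives the Bezout coefficients s = -55, t = 282.
Result: 605 · (-55) + 118 · (282) = 1.

gcd(605, 118) = 1; s = -55, t = 282 (check: 605·(-55) + 118·282 = 1).


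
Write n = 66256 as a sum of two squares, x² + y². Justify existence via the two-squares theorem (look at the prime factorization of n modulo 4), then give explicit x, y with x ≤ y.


Step 1: Factor n = 66256 = 2^4 · 41 · 101.
Step 2: Check the mod-4 condition on each prime factor: 2 = 2 (special); 41 ≡ 1 (mod 4), exponent 1; 101 ≡ 1 (mod 4), exponent 1.
All primes ≡ 3 (mod 4) appear to even exponent (or don't appear), so by the two-squares theorem n IS expressible as a sum of two squares.
Step 3: Build a representation. Group n = k² · m with k = 4 and m = 41 · 101 = 4141 (a product of primes ≡ 1 (mod 4)); a representation of m scales to one of n via (k·x)² + (k·y)² = k²(x² + y²). Each prime p ≡ 1 (mod 4) is itself a sum of two squares; find a² by testing p − a² for a perfect square:
  41: 41 − 1² = 40, 41 − 2² = 37, 41 − 3² = 32, 41 − 4² = 25 = 5² ⇒ 41 = 4² + 5².
  101: 101 − 1² = 100 = 10² ⇒ 101 = 1² + 10².
  Combine using the Brahmagupta–Fibonacci identity (a² + b²)(c² + d²) = (ac − bd)² + (ad + bc)² = (ac + bd)² + (ad − bc)²:
  41 · 101 = 4141: from (4² + 5²)(1² + 10²), take (4·1 − 5·10, 4·10 + 5·1) = (4 − 50, 40 + 5) = (-46, 45); dropping signs (only squares matter) gives (46, 45); check 46² + 45² = 2116 + 2025 = 4141 ✓.
  Scale by k = 4: (4·46, 4·45) = (184, 180).
Step 4: Order so x ≤ y and verify: 180² + 184² = 32400 + 33856 = 66256 = n. ✓

n = 66256 = 180² + 184² (one valid representation with x ≤ y).


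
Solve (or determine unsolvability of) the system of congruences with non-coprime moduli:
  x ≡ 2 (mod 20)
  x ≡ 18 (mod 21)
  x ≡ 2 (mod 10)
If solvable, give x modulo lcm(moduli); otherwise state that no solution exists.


Moduli 20, 21, 10 are not pairwise coprime, so CRT works modulo lcm(m_i) when all pairwise compatibility conditions hold.
Pairwise compatibility: gcd(m_i, m_j) must divide a_i - a_j for every pair.
Merge one congruence at a time:
  Start: x ≡ 2 (mod 20).
  Combine with x ≡ 18 (mod 21): gcd(20, 21) = 1; 18 - 2 = 16, which IS divisible by 1, so compatible.
    Write x = 2 + 20·t and substitute into x ≡ 18 (mod 21): 20·t ≡ 18 − 2 = 16 (mod 21).
    The inverse of 20 mod 21 is 20 (since 20·20 = 400 = 19·21 + 1), so t ≡ 20·16 = 320 ≡ 5 (mod 21).
    Then x = 2 + 20·5 = 102, valid modulo lcm(20, 21) = 420: x ≡ 102 (mod 420).
  Combine with x ≡ 2 (mod 10): gcd(420, 10) = 10; 2 - 102 = -100, which IS divisible by 10, so compatible.
    Write x = 102 + 420·t and substitute into x ≡ 2 (mod 10): 420·t ≡ 2 − 102 = -100 (mod 10).
    Divide the congruence (and modulus) by g = 10: 42·t ≡ -10 (mod 1).
    Modulo 1 every t works; take t = 0.
    Then x = 102 + 420·0 = 102, valid modulo lcm(420, 10) = 420: x ≡ 102 (mod 420).
Verify: 102 mod 20 = 2, 102 mod 21 = 18, 102 mod 10 = 2.

x ≡ 102 (mod 420).


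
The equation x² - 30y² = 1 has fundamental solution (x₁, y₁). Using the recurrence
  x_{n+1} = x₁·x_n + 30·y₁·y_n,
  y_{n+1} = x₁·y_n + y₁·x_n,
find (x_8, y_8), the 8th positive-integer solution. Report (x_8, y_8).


Step 1: Find the fundamental solution (x₁, y₁) of x² - 30y² = 1.
  Expand √30 as a continued fraction. a₀ = ⌊√30⌋ = 5; iterate m_{k+1} = d_k·a_k − m_k, d_{k+1} = (30 − m_{k+1}²)/d_k, a_{k+1} = ⌊(a₀ + m_{k+1})/d_{k+1}⌋ (starting m₀ = 0, d₀ = 1), with convergents p_k = a_k·p_{k-1} + p_{k-2}, q_k = a_k·q_{k-1} + q_{k-2} (p₋₁ = 1, q₋₁ = 0):
  k = 0: a₀ = 5; p₀/q₀ = 5/1; p₀² − 30·q₀² = 25 − 30 = -5.
  k = 1: m = 5, d = 5, a = ⌊(5 + 5)/5⌋ = 2; p/q = (2·5 + 1)/(2·1 + 0) = 11/2; p² − 30·q² = 121 − 120 = 1.
  The first convergent with p² − 30·q² = 1 gives the fundamental solution (x₁, y₁) = (11, 2).
Step 2: Apply the recurrence (x_{n+1}, y_{n+1}) = (x₁x_n + 30y₁y_n, x₁y_n + y₁x_n) repeatedly.
  From (x_1, y_1) = (11, 2): x_2 = 11·11 + 30·2·2 = 241; y_2 = 11·2 + 2·11 = 44.
  From (x_2, y_2) = (241, 44): x_3 = 11·241 + 30·2·44 = 5291; y_3 = 11·44 + 2·241 = 966.
  From (x_3, y_3) = (5291, 966): x_4 = 11·5291 + 30·2·966 = 116161; y_4 = 11·966 + 2·5291 = 21208.
  From (x_4, y_4) = (116161, 21208): x_5 = 11·116161 + 30·2·21208 = 2550251; y_5 = 11·21208 + 2·116161 = 465610.
  From (x_5, y_5) = (2550251, 465610): x_6 = 11·2550251 + 30·2·465610 = 55989361; y_6 = 11·465610 + 2·2550251 = 10222212.
  From (x_6, y_6) = (55989361, 10222212): x_7 = 11·55989361 + 30·2·10222212 = 1229215691; y_7 = 11·10222212 + 2·55989361 = 224423054.
  From (x_7, y_7) = (1229215691, 224423054): x_8 = 11·1229215691 + 30·2·224423054 = 26986755841; y_8 = 11·224423054 + 2·1229215691 = 4927084976.
Step 3: Verify x_8² - 30·y_8² = 728284990821747617281 - 728284990821747617280 = 1 (should be 1). ✓

(x_1, y_1) = (11, 2); (x_8, y_8) = (26986755841, 4927084976).


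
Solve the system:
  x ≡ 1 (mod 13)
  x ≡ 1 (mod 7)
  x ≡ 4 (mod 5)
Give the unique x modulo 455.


Moduli 13, 7, 5 are pairwise coprime; by CRT there is a unique solution modulo M = 13 · 7 · 5 = 455.
Solve pairwise, accumulating the modulus:
  Start with x ≡ 1 (mod 13).
  Combine with x ≡ 1 (mod 7): since gcd(13, 7) = 1, we get a unique residue mod 91.
    Write x = 1 + 13·t and substitute into x ≡ 1 (mod 7): 13·t ≡ 1 − 1 = 0 (mod 7).
    Reduce coefficients mod 7: 6·t ≡ 0 (mod 7).
    The inverse of 6 mod 7 is 6 (since 6·6 = 36 = 5·7 + 1), so t ≡ 6·0 = 0 ≡ 0 (mod 7).
    Then x = 1 + 13·0 = 1, valid modulo lcm(13, 7) = 91: x ≡ 1 (mod 91).
  Combine with x ≡ 4 (mod 5): since gcd(91, 5) = 1, we get a unique residue mod 455.
    Write x = 1 + 91·t and substitute into x ≡ 4 (mod 5): 91·t ≡ 4 − 1 = 3 (mod 5).
    Reduce coefficients mod 5: 1·t ≡ 3 (mod 5).
    So t ≡ 3 (mod 5).
    Then x = 1 + 91·3 = 274, valid modulo lcm(91, 5) = 455: x ≡ 274 (mod 455).
Verify: 274 mod 13 = 1 ✓, 274 mod 7 = 1 ✓, 274 mod 5 = 4 ✓.

x ≡ 274 (mod 455).


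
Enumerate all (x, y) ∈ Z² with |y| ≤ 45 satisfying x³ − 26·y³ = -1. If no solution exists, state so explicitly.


The equation is x³ - 26y³ = -1. For fixed y, x³ = 26·y³ − 1, so a solution requires the RHS to be a perfect cube.
Strategy: iterate y from -45 to 45, compute RHS = 26·y³ − 1, and check whether it is a (positive or negative) perfect cube.
Check small values of y:
  y = 0: RHS = -1 = (-1)³ ⇒ x = -1 works.
  y = 1: RHS = 25 is not a perfect cube.
  y = -1: RHS = -27 = (-3)³ ⇒ x = -3 works.
  y = 2: RHS = 207 is not a perfect cube.
  y = -2: RHS = -209 is not a perfect cube.
  y = 3: RHS = 701 is not a perfect cube.
  y = -3: RHS = -703 is not a perfect cube.
Continuing the search up to |y| = 45 finds no further solutions beyond those listed.
Collected solutions: (-1, 0), (-3, -1).

Solutions (with |y| ≤ 45): (-1, 0), (-3, -1).


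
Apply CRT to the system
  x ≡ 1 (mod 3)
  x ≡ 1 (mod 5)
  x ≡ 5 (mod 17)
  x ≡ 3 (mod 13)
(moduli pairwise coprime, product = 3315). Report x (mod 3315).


Product of moduli M = 3 · 5 · 17 · 13 = 3315.
Merge one congruence at a time:
  Start: x ≡ 1 (mod 3).
  Combine with x ≡ 1 (mod 5); new modulus lcm = 15.
    Write x = 1 + 3·t and substitute into x ≡ 1 (mod 5): 3·t ≡ 1 − 1 = 0 (mod 5).
    The inverse of 3 mod 5 is 2 (since 3·2 = 6 = 1·5 + 1), so t ≡ 2·0 = 0 ≡ 0 (mod 5).
    Then x = 1 + 3·0 = 1, valid modulo lcm(3, 5) = 15: x ≡ 1 (mod 15).
  Combine with x ≡ 5 (mod 17); new modulus lcm = 255.
    Write x = 1 + 15·t and substitute into x ≡ 5 (mod 17): 15·t ≡ 5 − 1 = 4 (mod 17).
    The inverse of 15 mod 17 is 8 (since 15·8 = 120 = 7·17 + 1), so t ≡ 8·4 = 32 ≡ 15 (mod 17).
    Then x = 1 + 15·15 = 226, valid modulo lcm(15, 17) = 255: x ≡ 226 (mod 255).
  Combine with x ≡ 3 (mod 13); new modulus lcm = 3315.
    Write x = 226 + 255·t and substitute into x ≡ 3 (mod 13): 255·t ≡ 3 − 226 = -223 (mod 13).
    Reduce coefficients mod 13: 8·t ≡ 11 (mod 13).
    The inverse of 8 mod 13 is 5 (since 8·5 = 40 = 3·13 + 1), so t ≡ 5·11 = 55 ≡ 3 (mod 13).
    Then x = 226 + 255·3 = 991, valid modulo lcm(255, 13) = 3315: x ≡ 991 (mod 3315).
Verify against each original: 991 mod 3 = 1, 991 mod 5 = 1, 991 mod 17 = 5, 991 mod 13 = 3.

x ≡ 991 (mod 3315).


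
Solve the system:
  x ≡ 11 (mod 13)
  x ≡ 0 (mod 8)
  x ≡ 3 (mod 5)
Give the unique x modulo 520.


Moduli 13, 8, 5 are pairwise coprime; by CRT there is a unique solution modulo M = 13 · 8 · 5 = 520.
Solve pairwise, accumulating the modulus:
  Start with x ≡ 11 (mod 13).
  Combine with x ≡ 0 (mod 8): since gcd(13, 8) = 1, we get a unique residue mod 104.
    Write x = 11 + 13·t and substitute into x ≡ 0 (mod 8): 13·t ≡ 0 − 11 = -11 (mod 8).
    Reduce coefficients mod 8: 5·t ≡ 5 (mod 8).
    The inverse of 5 mod 8 is 5 (since 5·5 = 25 = 3·8 + 1), so t ≡ 5·5 = 25 ≡ 1 (mod 8).
    Then x = 11 + 13·1 = 24, valid modulo lcm(13, 8) = 104: x ≡ 24 (mod 104).
  Combine with x ≡ 3 (mod 5): since gcd(104, 5) = 1, we get a unique residue mod 520.
    Write x = 24 + 104·t and substitute into x ≡ 3 (mod 5): 104·t ≡ 3 − 24 = -21 (mod 5).
    Reduce coefficients mod 5: 4·t ≡ 4 (mod 5).
    The inverse of 4 mod 5 is 4 (since 4·4 = 16 = 3·5 + 1), so t ≡ 4·4 = 16 ≡ 1 (mod 5).
    Then x = 24 + 104·1 = 128, valid modulo lcm(104, 5) = 520: x ≡ 128 (mod 520).
Verify: 128 mod 13 = 11 ✓, 128 mod 8 = 0 ✓, 128 mod 5 = 3 ✓.

x ≡ 128 (mod 520).


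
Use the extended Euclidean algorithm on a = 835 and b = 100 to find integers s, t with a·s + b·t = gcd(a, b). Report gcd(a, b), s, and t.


Euclidean algorithm on (835, 100) — divide until remainder is 0:
  835 = 8 · 100 + 35
  100 = 2 · 35 + 30
  35 = 1 · 30 + 5
  30 = 6 · 5 + 0
gcd(835, 100) = 5.
Track Bezout coefficients alongside the remainders: start with r₀ = 835 = a·1 + b·0 (s = 1, t = 0) and r₁ = 100 = a·0 + b·1 (s = 0, t = 1); each new remainder r_{k+1} = r_{k-1} − q_k·r_k inherits s_{k+1} = s_{k-1} − q_k·s_k, t_{k+1} = t_{k-1} − q_k·t_k, so r_k = a·s_k + b·t_k at every step:
  q = 8: r = 35, s = 1 − 8·0 = 1, t = 0 − 8·1 = -8  (check: 835·1 + 100·(-8) = 35)
  q = 2: r = 30, s = 0 − 2·1 = -2, t = 1 − 2·(-8) = 17  (check: 835·(-2) + 100·17 = 30)
  q = 1: r = 5, s = 1 − 1·(-2) = 3, t = -8 − 1·17 = -25  (check: 835·3 + 100·(-25) = 5)
The row with r = 5 (the gcd) gives the Bezout coefficients s = 3, t = -25.
Result: 835 · (3) + 100 · (-25) = 5.

gcd(835, 100) = 5; s = 3, t = -25 (check: 835·3 + 100·(-25) = 5).


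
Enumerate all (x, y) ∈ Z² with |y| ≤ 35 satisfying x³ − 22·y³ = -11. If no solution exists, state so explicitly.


The equation is x³ - 22y³ = -11. For fixed y, x³ = 22·y³ − 11, so a solution requires the RHS to be a perfect cube.
Strategy: iterate y from -35 to 35, compute RHS = 22·y³ − 11, and check whether it is a (positive or negative) perfect cube.
Check small values of y:
  y = 0: RHS = -11 is not a perfect cube.
  y = 1: RHS = 11 is not a perfect cube.
  y = -1: RHS = -33 is not a perfect cube.
  y = 2: RHS = 165 is not a perfect cube.
  y = -2: RHS = -187 is not a perfect cube.
  y = 3: RHS = 583 is not a perfect cube.
  y = -3: RHS = -605 is not a perfect cube.
Continuing the search up to |y| = 35 finds no solutions either.
No (x, y) in the scanned range satisfies the equation.

No integer solutions with |y| ≤ 35.
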